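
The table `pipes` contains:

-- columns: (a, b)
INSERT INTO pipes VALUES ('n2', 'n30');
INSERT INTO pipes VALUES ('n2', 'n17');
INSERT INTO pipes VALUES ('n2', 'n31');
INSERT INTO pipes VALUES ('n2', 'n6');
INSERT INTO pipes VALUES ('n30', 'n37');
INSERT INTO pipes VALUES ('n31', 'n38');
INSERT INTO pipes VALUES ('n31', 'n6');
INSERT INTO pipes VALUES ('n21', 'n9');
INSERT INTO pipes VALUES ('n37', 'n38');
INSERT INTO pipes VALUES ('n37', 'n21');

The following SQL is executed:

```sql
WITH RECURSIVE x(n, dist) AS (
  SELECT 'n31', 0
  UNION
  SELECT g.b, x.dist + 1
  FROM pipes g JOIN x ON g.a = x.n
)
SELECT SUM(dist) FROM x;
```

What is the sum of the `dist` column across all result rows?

Base: (n31, dist=0).
Iteration 1: edges from {n31} -> (n38, dist=1), (n6, dist=1).
Iteration 2: no outgoing edges from {n38,n6}; recursion stops.
SUM(dist) = 0 + 1 + 1 = 2.

2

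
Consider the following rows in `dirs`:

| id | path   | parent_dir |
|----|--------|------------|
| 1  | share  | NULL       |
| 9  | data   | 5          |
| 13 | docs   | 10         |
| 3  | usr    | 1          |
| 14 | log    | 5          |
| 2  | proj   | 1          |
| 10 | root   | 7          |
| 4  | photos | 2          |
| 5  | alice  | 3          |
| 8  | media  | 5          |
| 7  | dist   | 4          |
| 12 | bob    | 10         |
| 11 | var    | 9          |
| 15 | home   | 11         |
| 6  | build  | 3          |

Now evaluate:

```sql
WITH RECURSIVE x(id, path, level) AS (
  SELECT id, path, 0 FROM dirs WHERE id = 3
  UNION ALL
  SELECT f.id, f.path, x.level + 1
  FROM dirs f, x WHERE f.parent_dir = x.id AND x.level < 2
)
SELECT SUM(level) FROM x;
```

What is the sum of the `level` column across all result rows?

8

Base: id=3 (usr) at level 0.
Iteration 1: rows with parent_dir in {3} -> alice (id 5, level 1), build (id 6, level 1).
Iteration 2: rows with parent_dir in {5,6} -> media (id 8, level 2), data (id 9, level 2), log (id 14, level 2).
Iteration 3: level < 2 fails for all current rows; recursion stops.
SUM(level) = 0 + 1 + 1 + 2 + 2 + 2 = 8.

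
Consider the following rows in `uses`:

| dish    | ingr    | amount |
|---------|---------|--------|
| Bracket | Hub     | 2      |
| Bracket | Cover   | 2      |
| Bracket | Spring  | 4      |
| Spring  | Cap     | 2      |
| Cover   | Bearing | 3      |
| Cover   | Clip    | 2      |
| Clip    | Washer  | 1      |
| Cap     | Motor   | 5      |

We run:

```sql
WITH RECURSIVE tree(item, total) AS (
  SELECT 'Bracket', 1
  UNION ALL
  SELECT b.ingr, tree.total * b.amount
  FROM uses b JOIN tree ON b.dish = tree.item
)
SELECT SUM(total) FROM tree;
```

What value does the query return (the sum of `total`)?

Base: (Bracket, total=1).
Iteration 1: components of {Bracket} -> Cover = 1*2 = 2, Hub = 1*2 = 2, Spring = 1*4 = 4.
Iteration 2: components of {Cover,Hub,Spring} -> Bearing = 2*3 = 6, Cap = 4*2 = 8, Clip = 2*2 = 4.
Iteration 3: components of {Bearing,Cap,Clip} -> Motor = 8*5 = 40, Washer = 4*1 = 4.
Iteration 4: no further components; recursion stops.
SUM(total) = 1 + 2 + 2 + 4 + 6 + 4 + 8 + 4 + 40 = 71.

71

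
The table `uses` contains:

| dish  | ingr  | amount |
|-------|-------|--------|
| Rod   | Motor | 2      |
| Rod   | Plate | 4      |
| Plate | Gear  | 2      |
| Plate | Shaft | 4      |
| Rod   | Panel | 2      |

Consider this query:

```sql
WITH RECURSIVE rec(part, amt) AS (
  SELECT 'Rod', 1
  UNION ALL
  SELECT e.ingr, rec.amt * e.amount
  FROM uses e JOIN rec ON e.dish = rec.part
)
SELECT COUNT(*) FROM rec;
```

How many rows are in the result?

Base: (Rod, amt=1).
Iteration 1: components of {Rod} -> Motor = 1*2 = 2, Panel = 1*2 = 2, Plate = 1*4 = 4.
Iteration 2: components of {Motor,Panel,Plate} -> Gear = 4*2 = 8, Shaft = 4*4 = 16.
Iteration 3: no further components; recursion stops.
Total rows emitted: 6.

6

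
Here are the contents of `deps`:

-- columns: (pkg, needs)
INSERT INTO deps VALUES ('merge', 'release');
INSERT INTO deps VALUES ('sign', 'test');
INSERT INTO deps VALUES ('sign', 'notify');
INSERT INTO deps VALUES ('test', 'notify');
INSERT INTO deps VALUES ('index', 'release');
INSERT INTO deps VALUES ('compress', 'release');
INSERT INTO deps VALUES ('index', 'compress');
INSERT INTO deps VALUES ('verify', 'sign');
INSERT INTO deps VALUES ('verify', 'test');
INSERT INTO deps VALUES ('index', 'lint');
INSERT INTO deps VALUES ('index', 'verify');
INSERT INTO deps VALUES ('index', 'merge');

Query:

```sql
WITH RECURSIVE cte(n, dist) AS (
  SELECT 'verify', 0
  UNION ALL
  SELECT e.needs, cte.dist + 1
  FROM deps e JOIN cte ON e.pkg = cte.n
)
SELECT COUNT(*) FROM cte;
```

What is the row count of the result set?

7

Base: (verify, dist=0).
Iteration 1: edges from {verify} -> (sign, dist=1), (test, dist=1).
Iteration 2: edges from {sign,test} -> (notify, dist=2) x2, (test, dist=2). [UNION ALL keeps all 3 new rows, including repeats]
Iteration 3: edges from {notify,test} -> (notify, dist=3).
Iteration 4: no outgoing edges from {notify}; recursion stops.
Total rows emitted: 7.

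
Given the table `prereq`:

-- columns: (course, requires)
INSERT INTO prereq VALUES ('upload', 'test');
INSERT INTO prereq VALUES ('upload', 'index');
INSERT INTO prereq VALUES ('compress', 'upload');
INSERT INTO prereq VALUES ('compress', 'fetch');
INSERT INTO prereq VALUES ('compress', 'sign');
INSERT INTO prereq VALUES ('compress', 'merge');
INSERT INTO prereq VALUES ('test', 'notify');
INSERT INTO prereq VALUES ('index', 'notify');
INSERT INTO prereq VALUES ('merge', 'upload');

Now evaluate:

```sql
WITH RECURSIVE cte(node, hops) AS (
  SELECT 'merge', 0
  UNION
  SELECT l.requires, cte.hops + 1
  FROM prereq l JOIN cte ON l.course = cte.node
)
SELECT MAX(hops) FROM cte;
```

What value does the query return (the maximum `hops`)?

Base: (merge, hops=0).
Iteration 1: edges from {merge} -> (upload, hops=1).
Iteration 2: edges from {upload} -> (index, hops=2), (test, hops=2).
Iteration 3: edges from {index,test} -> (notify, hops=3). [UNION drops 1 duplicate row(s)]
Iteration 4: no outgoing edges from {notify}; recursion stops.
hops values: 0, 1, 2, 2, 3; the maximum is 3.

3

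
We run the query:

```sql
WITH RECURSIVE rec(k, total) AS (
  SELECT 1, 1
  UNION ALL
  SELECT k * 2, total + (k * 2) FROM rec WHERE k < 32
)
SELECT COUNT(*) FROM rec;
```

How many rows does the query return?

6

Base: k=1, total=1.
Iteration 1: 1 < 32 holds -> k = 1 * 2 = 2, total = 1 + 2 = 3.
Iteration 2: 2 < 32 holds -> k = 2 * 2 = 4, total = 3 + 4 = 7.
Iteration 3: 4 < 32 holds -> k = 4 * 2 = 8, total = 7 + 8 = 15.
Iteration 4: 8 < 32 holds -> k = 8 * 2 = 16, total = 15 + 16 = 31.
Iteration 5: 16 < 32 holds -> k = 16 * 2 = 32, total = 31 + 32 = 63.
Iteration 6: 32 < 32 fails; recursion stops.
Total rows emitted: 6.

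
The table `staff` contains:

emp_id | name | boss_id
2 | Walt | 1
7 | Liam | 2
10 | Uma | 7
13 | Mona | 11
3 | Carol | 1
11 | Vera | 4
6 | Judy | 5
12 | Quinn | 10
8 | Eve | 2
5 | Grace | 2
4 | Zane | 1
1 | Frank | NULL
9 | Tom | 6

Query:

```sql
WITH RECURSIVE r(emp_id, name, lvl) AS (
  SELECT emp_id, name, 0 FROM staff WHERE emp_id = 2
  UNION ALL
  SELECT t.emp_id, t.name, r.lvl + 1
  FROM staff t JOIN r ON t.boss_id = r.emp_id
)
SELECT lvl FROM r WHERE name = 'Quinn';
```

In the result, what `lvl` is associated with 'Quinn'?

Base: emp_id=2 (Walt) at lvl 0.
Iteration 1: rows with boss_id in {2} -> Grace (id 5, lvl 1), Liam (id 7, lvl 1), Eve (id 8, lvl 1).
Iteration 2: rows with boss_id in {5,7,8} -> Judy (id 6, lvl 2), Uma (id 10, lvl 2).
Iteration 3: rows with boss_id in {6,10} -> Tom (id 9, lvl 3), Quinn (id 12, lvl 3).
Iteration 4: no rows with boss_id in {9,12}; recursion stops.

3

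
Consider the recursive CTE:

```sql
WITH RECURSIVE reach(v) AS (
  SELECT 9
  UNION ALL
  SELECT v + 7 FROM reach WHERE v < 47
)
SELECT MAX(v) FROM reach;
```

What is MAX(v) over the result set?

51

Base: v=9.
Iteration 1: 9 < 47 holds -> v = 9 + 7 = 16.
Iteration 2: 16 < 47 holds -> v = 16 + 7 = 23.
Iteration 3: 23 < 47 holds -> v = 23 + 7 = 30.
Iteration 4: 30 < 47 holds -> v = 30 + 7 = 37.
Iteration 5: 37 < 47 holds -> v = 37 + 7 = 44.
Iteration 6: 44 < 47 holds -> v = 44 + 7 = 51.
Iteration 7: 51 < 47 fails; recursion stops.
v values: 9, 16, 23, 30, 37, 44, 51; the maximum is 51.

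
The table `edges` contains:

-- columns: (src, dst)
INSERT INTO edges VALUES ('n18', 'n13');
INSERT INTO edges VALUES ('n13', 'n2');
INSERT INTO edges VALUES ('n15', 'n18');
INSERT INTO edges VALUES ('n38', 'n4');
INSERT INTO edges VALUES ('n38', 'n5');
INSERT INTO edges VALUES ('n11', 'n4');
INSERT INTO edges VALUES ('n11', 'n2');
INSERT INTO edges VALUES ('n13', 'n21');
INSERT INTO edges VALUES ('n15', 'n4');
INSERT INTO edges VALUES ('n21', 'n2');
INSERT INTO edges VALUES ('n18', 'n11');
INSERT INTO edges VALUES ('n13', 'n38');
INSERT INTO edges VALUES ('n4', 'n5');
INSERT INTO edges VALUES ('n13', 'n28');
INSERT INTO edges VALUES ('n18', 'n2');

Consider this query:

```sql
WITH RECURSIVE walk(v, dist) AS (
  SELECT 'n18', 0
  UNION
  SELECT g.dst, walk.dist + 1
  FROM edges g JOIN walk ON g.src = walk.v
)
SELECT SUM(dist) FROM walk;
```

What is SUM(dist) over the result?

Base: (n18, dist=0).
Iteration 1: edges from {n18} -> (n11, dist=1), (n13, dist=1), (n2, dist=1).
Iteration 2: edges from {n11,n13,n2} -> (n2, dist=2), (n21, dist=2), (n28, dist=2), (n38, dist=2), (n4, dist=2). [UNION drops 1 duplicate row(s)]
Iteration 3: edges from {n2,n21,n28,n38,n4} -> (n2, dist=3), (n4, dist=3), (n5, dist=3). [UNION drops 1 duplicate row(s)]
Iteration 4: edges from {n2,n4,n5} -> (n5, dist=4).
Iteration 5: no outgoing edges from {n5}; recursion stops.
SUM(dist) = 0 + 1 + 1 + 1 + 2 + 2 + 2 + 2 + 2 + 3 + 3 + 3 + 4 = 26.

26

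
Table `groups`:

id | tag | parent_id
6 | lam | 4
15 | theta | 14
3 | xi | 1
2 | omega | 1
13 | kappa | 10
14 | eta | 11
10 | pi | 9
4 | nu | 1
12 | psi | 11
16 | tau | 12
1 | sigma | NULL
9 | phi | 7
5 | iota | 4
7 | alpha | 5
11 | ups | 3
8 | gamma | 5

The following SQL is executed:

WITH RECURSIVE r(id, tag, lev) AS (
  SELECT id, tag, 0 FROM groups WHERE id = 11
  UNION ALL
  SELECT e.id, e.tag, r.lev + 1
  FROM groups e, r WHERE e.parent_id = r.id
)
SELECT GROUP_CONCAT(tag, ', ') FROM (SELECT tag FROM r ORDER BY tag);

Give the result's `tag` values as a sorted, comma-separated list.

eta, psi, tau, theta, ups

Base: id=11 (ups) at lev 0.
Iteration 1: rows with parent_id in {11} -> psi (id 12, lev 1), eta (id 14, lev 1).
Iteration 2: rows with parent_id in {12,14} -> theta (id 15, lev 2), tau (id 16, lev 2).
Iteration 3: no rows with parent_id in {15,16}; recursion stops.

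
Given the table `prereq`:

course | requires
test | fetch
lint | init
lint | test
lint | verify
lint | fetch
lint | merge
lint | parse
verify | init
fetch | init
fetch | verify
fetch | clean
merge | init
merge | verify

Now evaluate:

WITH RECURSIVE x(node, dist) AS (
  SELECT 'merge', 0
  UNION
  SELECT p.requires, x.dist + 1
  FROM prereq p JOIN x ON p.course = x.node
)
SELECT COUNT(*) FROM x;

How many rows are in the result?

Base: (merge, dist=0).
Iteration 1: edges from {merge} -> (init, dist=1), (verify, dist=1).
Iteration 2: edges from {init,verify} -> (init, dist=2).
Iteration 3: no outgoing edges from {init}; recursion stops.
Total rows emitted: 4.

4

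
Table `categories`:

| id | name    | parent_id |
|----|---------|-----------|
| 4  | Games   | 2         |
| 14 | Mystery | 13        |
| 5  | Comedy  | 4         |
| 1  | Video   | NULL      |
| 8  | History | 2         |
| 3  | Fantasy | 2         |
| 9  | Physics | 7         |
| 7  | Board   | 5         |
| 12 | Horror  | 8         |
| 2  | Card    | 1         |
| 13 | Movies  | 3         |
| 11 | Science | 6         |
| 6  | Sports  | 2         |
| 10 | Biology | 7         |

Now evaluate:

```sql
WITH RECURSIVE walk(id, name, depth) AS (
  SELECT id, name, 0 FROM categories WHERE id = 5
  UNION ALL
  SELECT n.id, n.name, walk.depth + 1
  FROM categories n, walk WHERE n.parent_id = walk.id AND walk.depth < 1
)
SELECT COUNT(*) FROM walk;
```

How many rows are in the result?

2

Base: id=5 (Comedy) at depth 0.
Iteration 1: rows with parent_id in {5} -> Board (id 7, depth 1).
Iteration 2: depth < 1 fails for all current rows; recursion stops.
Total rows emitted: 2.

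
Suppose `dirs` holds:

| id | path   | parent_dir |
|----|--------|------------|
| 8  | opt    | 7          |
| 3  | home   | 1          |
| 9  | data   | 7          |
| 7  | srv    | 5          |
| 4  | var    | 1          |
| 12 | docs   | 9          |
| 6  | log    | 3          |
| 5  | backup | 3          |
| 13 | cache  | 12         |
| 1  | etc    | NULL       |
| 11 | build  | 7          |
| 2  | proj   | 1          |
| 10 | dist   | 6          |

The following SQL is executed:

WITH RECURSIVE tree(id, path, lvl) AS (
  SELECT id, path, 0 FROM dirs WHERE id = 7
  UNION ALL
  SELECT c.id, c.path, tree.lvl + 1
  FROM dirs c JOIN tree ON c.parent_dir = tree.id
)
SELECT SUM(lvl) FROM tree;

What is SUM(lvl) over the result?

Base: id=7 (srv) at lvl 0.
Iteration 1: rows with parent_dir in {7} -> opt (id 8, lvl 1), data (id 9, lvl 1), build (id 11, lvl 1).
Iteration 2: rows with parent_dir in {8,9,11} -> docs (id 12, lvl 2).
Iteration 3: rows with parent_dir in {12} -> cache (id 13, lvl 3).
Iteration 4: no rows with parent_dir in {13}; recursion stops.
SUM(lvl) = 0 + 1 + 1 + 1 + 2 + 3 = 8.

8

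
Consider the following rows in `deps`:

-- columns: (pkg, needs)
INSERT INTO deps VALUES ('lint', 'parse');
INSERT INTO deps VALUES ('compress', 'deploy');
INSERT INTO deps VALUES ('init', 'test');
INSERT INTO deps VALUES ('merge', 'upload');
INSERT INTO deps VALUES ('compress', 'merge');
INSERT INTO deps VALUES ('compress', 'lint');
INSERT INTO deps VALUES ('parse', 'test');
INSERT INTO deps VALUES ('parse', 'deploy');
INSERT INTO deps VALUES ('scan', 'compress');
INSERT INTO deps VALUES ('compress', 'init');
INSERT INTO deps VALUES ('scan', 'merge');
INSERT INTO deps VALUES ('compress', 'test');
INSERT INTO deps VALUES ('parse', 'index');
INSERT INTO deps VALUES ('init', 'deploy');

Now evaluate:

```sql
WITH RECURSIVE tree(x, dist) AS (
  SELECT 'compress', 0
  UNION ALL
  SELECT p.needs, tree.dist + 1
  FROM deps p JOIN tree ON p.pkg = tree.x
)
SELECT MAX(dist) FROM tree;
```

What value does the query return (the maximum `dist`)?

Base: (compress, dist=0).
Iteration 1: edges from {compress} -> (deploy, dist=1), (init, dist=1), (lint, dist=1), (merge, dist=1), (test, dist=1).
Iteration 2: edges from {deploy,init,lint,merge,test} -> (deploy, dist=2), (parse, dist=2), (test, dist=2), (upload, dist=2).
Iteration 3: edges from {deploy,parse,test,upload} -> (deploy, dist=3), (index, dist=3), (test, dist=3).
Iteration 4: no outgoing edges from {deploy,index,test}; recursion stops.
dist values: 0, 1, 1, 1, 1, 1, 2, 2, 2, 2, 3, 3, 3; the maximum is 3.

3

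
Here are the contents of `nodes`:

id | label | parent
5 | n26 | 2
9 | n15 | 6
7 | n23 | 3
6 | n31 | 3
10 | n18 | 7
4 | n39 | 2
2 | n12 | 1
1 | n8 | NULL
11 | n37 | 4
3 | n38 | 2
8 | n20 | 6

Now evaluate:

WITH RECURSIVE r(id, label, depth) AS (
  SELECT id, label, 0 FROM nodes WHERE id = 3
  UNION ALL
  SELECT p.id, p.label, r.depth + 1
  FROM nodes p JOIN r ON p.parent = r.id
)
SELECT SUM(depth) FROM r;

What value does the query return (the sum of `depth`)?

Base: id=3 (n38) at depth 0.
Iteration 1: rows with parent in {3} -> n31 (id 6, depth 1), n23 (id 7, depth 1).
Iteration 2: rows with parent in {6,7} -> n20 (id 8, depth 2), n15 (id 9, depth 2), n18 (id 10, depth 2).
Iteration 3: no rows with parent in {8,9,10}; recursion stops.
SUM(depth) = 0 + 1 + 1 + 2 + 2 + 2 = 8.

8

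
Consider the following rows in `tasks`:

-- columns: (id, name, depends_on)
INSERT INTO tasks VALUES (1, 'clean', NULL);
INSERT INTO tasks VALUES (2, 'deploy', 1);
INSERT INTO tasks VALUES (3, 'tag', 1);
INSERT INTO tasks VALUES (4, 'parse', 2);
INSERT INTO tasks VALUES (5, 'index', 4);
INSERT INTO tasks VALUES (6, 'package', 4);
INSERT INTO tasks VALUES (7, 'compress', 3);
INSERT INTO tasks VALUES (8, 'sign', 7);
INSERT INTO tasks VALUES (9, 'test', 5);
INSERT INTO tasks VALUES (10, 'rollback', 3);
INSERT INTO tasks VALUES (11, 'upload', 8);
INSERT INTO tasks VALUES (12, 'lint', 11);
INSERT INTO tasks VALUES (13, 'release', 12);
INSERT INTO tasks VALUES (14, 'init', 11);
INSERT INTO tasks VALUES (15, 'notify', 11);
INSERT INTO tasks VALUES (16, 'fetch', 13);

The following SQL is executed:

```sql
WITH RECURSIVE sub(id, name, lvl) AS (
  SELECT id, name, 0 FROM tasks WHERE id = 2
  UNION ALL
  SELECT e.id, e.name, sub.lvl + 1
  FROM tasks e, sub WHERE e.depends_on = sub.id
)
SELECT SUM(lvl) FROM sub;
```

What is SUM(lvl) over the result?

8

Base: id=2 (deploy) at lvl 0.
Iteration 1: rows with depends_on in {2} -> parse (id 4, lvl 1).
Iteration 2: rows with depends_on in {4} -> index (id 5, lvl 2), package (id 6, lvl 2).
Iteration 3: rows with depends_on in {5,6} -> test (id 9, lvl 3).
Iteration 4: no rows with depends_on in {9}; recursion stops.
SUM(lvl) = 0 + 1 + 2 + 2 + 3 = 8.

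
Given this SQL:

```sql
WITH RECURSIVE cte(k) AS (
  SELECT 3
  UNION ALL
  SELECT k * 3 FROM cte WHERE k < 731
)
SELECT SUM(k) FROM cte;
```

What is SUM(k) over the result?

3279

Base: k=3.
Iteration 1: 3 < 731 holds -> k = 3 * 3 = 9.
Iteration 2: 9 < 731 holds -> k = 9 * 3 = 27.
Iteration 3: 27 < 731 holds -> k = 27 * 3 = 81.
Iteration 4: 81 < 731 holds -> k = 81 * 3 = 243.
Iteration 5: 243 < 731 holds -> k = 243 * 3 = 729.
Iteration 6: 729 < 731 holds -> k = 729 * 3 = 2187.
Iteration 7: 2187 < 731 fails; recursion stops.
SUM(k) = 3 + 9 + 27 + 81 + 243 + 729 + 2187 = 3279.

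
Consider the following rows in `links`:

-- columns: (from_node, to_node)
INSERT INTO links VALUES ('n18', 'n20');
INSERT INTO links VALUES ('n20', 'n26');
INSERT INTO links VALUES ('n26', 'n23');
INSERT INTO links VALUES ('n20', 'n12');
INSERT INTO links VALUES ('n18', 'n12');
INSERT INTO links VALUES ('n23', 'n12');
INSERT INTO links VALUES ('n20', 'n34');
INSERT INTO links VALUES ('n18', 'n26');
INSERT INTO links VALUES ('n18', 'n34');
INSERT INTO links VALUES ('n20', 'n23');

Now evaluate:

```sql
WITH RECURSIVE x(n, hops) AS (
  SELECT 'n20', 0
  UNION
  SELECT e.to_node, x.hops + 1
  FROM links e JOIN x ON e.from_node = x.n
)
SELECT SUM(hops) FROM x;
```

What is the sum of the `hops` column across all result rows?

Base: (n20, hops=0).
Iteration 1: edges from {n20} -> (n12, hops=1), (n23, hops=1), (n26, hops=1), (n34, hops=1).
Iteration 2: edges from {n12,n23,n26,n34} -> (n12, hops=2), (n23, hops=2).
Iteration 3: edges from {n12,n23} -> (n12, hops=3).
Iteration 4: no outgoing edges from {n12}; recursion stops.
SUM(hops) = 0 + 1 + 1 + 1 + 1 + 2 + 2 + 3 = 11.

11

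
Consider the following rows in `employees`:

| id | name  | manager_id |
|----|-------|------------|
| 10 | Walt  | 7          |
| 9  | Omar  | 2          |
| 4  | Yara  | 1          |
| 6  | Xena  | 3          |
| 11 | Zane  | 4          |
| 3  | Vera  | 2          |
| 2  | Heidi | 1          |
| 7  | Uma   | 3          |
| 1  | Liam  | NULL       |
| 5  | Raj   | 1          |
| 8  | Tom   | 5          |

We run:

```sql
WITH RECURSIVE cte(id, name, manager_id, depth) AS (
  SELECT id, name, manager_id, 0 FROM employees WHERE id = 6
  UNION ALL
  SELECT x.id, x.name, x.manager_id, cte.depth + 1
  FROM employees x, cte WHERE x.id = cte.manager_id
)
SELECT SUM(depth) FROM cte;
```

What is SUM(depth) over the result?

6

Base: id=6 (Xena), manager_id=3, depth 0.
Iteration 1: join on id=3 -> Vera (id 3, manager_id=2, depth 1).
Iteration 2: join on id=2 -> Heidi (id 2, manager_id=1, depth 2).
Iteration 3: join on id=1 -> Liam (id 1, manager_id=NULL, depth 3).
Iteration 4: manager_id is NULL; no match; recursion stops.
SUM(depth) = 0 + 1 + 2 + 3 = 6.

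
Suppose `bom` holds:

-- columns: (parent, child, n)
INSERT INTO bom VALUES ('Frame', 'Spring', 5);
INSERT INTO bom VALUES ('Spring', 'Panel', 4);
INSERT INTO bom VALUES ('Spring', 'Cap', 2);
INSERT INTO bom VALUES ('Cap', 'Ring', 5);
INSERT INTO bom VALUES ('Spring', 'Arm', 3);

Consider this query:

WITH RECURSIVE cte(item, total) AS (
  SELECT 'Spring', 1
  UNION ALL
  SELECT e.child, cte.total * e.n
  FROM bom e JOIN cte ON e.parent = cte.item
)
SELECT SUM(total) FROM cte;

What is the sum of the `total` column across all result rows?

20

Base: (Spring, total=1).
Iteration 1: components of {Spring} -> Arm = 1*3 = 3, Cap = 1*2 = 2, Panel = 1*4 = 4.
Iteration 2: components of {Arm,Cap,Panel} -> Ring = 2*5 = 10.
Iteration 3: no further components; recursion stops.
SUM(total) = 1 + 4 + 2 + 3 + 10 = 20.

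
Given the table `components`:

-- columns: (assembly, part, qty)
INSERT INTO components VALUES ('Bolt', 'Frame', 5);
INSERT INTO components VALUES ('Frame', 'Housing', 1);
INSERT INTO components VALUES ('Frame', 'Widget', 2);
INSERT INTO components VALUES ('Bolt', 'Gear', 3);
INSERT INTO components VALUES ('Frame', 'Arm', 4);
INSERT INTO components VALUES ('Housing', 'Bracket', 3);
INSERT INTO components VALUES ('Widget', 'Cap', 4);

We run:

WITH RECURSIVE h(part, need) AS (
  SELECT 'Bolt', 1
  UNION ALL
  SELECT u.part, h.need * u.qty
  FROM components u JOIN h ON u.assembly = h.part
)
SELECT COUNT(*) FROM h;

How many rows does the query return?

Base: (Bolt, need=1).
Iteration 1: components of {Bolt} -> Frame = 1*5 = 5, Gear = 1*3 = 3.
Iteration 2: components of {Frame,Gear} -> Arm = 5*4 = 20, Housing = 5*1 = 5, Widget = 5*2 = 10.
Iteration 3: components of {Arm,Housing,Widget} -> Bracket = 5*3 = 15, Cap = 10*4 = 40.
Iteration 4: no further components; recursion stops.
Total rows emitted: 8.

8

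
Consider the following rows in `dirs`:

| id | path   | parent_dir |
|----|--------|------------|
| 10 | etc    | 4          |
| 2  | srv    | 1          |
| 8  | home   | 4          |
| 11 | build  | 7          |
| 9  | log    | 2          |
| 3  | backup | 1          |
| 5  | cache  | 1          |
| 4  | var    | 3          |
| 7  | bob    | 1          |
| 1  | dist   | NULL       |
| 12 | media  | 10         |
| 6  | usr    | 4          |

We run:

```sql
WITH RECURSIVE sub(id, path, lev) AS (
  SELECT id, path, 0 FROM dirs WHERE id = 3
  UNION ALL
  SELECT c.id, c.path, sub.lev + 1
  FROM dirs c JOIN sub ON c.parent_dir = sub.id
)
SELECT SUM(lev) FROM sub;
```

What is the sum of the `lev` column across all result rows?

Base: id=3 (backup) at lev 0.
Iteration 1: rows with parent_dir in {3} -> var (id 4, lev 1).
Iteration 2: rows with parent_dir in {4} -> usr (id 6, lev 2), home (id 8, lev 2), etc (id 10, lev 2).
Iteration 3: rows with parent_dir in {6,8,10} -> media (id 12, lev 3).
Iteration 4: no rows with parent_dir in {12}; recursion stops.
SUM(lev) = 0 + 1 + 2 + 2 + 2 + 3 = 10.

10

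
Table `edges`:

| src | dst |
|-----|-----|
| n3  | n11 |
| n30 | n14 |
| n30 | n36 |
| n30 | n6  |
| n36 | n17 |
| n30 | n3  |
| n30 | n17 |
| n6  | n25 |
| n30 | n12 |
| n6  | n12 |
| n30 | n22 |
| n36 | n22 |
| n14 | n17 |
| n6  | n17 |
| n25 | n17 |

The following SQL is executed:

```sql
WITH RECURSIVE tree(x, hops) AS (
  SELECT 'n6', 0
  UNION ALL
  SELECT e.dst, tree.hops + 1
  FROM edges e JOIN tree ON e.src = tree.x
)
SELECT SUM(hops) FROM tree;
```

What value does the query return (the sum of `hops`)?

5

Base: (n6, hops=0).
Iteration 1: edges from {n6} -> (n12, hops=1), (n17, hops=1), (n25, hops=1).
Iteration 2: edges from {n12,n17,n25} -> (n17, hops=2).
Iteration 3: no outgoing edges from {n17}; recursion stops.
SUM(hops) = 0 + 1 + 1 + 1 + 2 = 5.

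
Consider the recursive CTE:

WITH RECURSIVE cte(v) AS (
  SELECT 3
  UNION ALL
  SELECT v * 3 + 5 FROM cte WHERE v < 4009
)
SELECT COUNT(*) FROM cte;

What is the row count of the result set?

8

Base: v=3.
Iteration 1: 3 < 4009 holds -> v = 3 * 3 + 5 = 14.
Iteration 2: 14 < 4009 holds -> v = 14 * 3 + 5 = 47.
Iteration 3: 47 < 4009 holds -> v = 47 * 3 + 5 = 146.
Iteration 4: 146 < 4009 holds -> v = 146 * 3 + 5 = 443.
Iteration 5: 443 < 4009 holds -> v = 443 * 3 + 5 = 1334.
Iteration 6: 1334 < 4009 holds -> v = 1334 * 3 + 5 = 4007.
Iteration 7: 4007 < 4009 holds -> v = 4007 * 3 + 5 = 12026.
Iteration 8: 12026 < 4009 fails; recursion stops.
Total rows emitted: 8.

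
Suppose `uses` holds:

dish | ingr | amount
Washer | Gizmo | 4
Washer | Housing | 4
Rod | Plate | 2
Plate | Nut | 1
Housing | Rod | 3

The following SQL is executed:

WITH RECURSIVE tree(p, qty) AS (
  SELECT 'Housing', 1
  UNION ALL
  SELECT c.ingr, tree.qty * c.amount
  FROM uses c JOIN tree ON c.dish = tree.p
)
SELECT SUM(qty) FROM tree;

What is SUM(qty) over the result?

16

Base: (Housing, qty=1).
Iteration 1: components of {Housing} -> Rod = 1*3 = 3.
Iteration 2: components of {Rod} -> Plate = 3*2 = 6.
Iteration 3: components of {Plate} -> Nut = 6*1 = 6.
Iteration 4: no further components; recursion stops.
SUM(qty) = 1 + 3 + 6 + 6 = 16.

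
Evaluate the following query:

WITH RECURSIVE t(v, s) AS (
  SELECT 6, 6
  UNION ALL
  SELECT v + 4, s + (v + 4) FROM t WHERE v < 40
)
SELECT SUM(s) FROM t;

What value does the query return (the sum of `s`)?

Base: v=6, s=6.
Iteration 1: 6 < 40 holds -> v = 6 + 4 = 10, s = 6 + 10 = 16.
Iteration 2: 10 < 40 holds -> v = 10 + 4 = 14, s = 16 + 14 = 30.
Iteration 3: 14 < 40 holds -> v = 14 + 4 = 18, s = 30 + 18 = 48.
Iteration 4: 18 < 40 holds -> v = 18 + 4 = 22, s = 48 + 22 = 70.
Iteration 5: 22 < 40 holds -> v = 22 + 4 = 26, s = 70 + 26 = 96.
Iteration 6: 26 < 40 holds -> v = 26 + 4 = 30, s = 96 + 30 = 126.
Iteration 7: 30 < 40 holds -> v = 30 + 4 = 34, s = 126 + 34 = 160.
Iteration 8: 34 < 40 holds -> v = 34 + 4 = 38, s = 160 + 38 = 198.
Iteration 9: 38 < 40 holds -> v = 38 + 4 = 42, s = 198 + 42 = 240.
Iteration 10: 42 < 40 fails; recursion stops.
SUM(s) = 6 + 16 + 30 + 48 + 70 + 96 + 126 + 160 + 198 + 240 = 990.

990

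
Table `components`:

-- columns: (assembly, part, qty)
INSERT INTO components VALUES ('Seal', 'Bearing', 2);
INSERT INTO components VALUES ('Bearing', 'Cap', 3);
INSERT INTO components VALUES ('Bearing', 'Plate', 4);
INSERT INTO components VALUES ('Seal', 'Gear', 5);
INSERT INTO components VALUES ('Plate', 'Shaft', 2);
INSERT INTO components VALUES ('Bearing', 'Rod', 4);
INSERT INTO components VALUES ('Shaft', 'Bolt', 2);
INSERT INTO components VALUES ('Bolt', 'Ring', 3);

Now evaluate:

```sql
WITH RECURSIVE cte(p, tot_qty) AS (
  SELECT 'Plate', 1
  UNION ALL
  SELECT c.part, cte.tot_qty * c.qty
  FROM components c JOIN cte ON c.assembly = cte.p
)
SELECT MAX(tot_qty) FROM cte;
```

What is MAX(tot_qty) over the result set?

12

Base: (Plate, tot_qty=1).
Iteration 1: components of {Plate} -> Shaft = 1*2 = 2.
Iteration 2: components of {Shaft} -> Bolt = 2*2 = 4.
Iteration 3: components of {Bolt} -> Ring = 4*3 = 12.
Iteration 4: no further components; recursion stops.
tot_qty values: 1, 2, 4, 12; the maximum is 12.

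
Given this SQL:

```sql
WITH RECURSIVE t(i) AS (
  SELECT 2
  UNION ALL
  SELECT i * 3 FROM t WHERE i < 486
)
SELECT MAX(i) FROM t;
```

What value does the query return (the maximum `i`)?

486

Base: i=2.
Iteration 1: 2 < 486 holds -> i = 2 * 3 = 6.
Iteration 2: 6 < 486 holds -> i = 6 * 3 = 18.
Iteration 3: 18 < 486 holds -> i = 18 * 3 = 54.
Iteration 4: 54 < 486 holds -> i = 54 * 3 = 162.
Iteration 5: 162 < 486 holds -> i = 162 * 3 = 486.
Iteration 6: 486 < 486 fails; recursion stops.
i values: 2, 6, 18, 54, 162, 486; the maximum is 486.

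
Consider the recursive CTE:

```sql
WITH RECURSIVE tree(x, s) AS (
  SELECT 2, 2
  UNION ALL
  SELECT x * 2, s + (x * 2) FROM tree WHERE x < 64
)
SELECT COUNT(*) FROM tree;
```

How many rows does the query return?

6

Base: x=2, s=2.
Iteration 1: 2 < 64 holds -> x = 2 * 2 = 4, s = 2 + 4 = 6.
Iteration 2: 4 < 64 holds -> x = 4 * 2 = 8, s = 6 + 8 = 14.
Iteration 3: 8 < 64 holds -> x = 8 * 2 = 16, s = 14 + 16 = 30.
Iteration 4: 16 < 64 holds -> x = 16 * 2 = 32, s = 30 + 32 = 62.
Iteration 5: 32 < 64 holds -> x = 32 * 2 = 64, s = 62 + 64 = 126.
Iteration 6: 64 < 64 fails; recursion stops.
Total rows emitted: 6.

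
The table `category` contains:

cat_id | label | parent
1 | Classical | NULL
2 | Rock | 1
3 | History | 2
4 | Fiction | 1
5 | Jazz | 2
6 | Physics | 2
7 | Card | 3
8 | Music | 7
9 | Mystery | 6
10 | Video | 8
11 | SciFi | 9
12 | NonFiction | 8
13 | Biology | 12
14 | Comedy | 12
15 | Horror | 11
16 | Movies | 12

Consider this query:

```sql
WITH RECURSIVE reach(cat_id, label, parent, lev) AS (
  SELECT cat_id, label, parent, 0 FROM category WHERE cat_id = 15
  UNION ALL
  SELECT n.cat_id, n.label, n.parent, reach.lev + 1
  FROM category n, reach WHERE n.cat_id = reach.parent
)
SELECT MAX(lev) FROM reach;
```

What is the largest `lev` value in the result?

Base: cat_id=15 (Horror), parent=11, lev 0.
Iteration 1: join on cat_id=11 -> SciFi (id 11, parent=9, lev 1).
Iteration 2: join on cat_id=9 -> Mystery (id 9, parent=6, lev 2).
Iteration 3: join on cat_id=6 -> Physics (id 6, parent=2, lev 3).
Iteration 4: join on cat_id=2 -> Rock (id 2, parent=1, lev 4).
Iteration 5: join on cat_id=1 -> Classical (id 1, parent=NULL, lev 5).
Iteration 6: parent is NULL; no match; recursion stops.
lev values: 0, 1, 2, 3, 4, 5; the maximum is 5.

5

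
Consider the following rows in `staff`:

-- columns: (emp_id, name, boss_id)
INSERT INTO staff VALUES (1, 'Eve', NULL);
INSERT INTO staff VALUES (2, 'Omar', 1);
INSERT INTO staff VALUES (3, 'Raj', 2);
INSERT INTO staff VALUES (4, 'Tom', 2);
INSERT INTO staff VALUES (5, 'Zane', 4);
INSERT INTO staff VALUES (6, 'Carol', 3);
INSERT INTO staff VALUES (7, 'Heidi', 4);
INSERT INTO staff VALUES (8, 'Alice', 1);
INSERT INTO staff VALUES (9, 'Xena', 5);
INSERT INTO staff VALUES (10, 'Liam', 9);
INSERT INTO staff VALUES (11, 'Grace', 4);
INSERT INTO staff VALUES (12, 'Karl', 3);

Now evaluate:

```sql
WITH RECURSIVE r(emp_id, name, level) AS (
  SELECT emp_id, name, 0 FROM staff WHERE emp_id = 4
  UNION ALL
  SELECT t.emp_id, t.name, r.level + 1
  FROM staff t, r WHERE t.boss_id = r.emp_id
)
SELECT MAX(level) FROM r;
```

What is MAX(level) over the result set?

3

Base: emp_id=4 (Tom) at level 0.
Iteration 1: rows with boss_id in {4} -> Zane (id 5, level 1), Heidi (id 7, level 1), Grace (id 11, level 1).
Iteration 2: rows with boss_id in {5,7,11} -> Xena (id 9, level 2).
Iteration 3: rows with boss_id in {9} -> Liam (id 10, level 3).
Iteration 4: no rows with boss_id in {10}; recursion stops.
level values: 0, 1, 1, 1, 2, 3; the maximum is 3.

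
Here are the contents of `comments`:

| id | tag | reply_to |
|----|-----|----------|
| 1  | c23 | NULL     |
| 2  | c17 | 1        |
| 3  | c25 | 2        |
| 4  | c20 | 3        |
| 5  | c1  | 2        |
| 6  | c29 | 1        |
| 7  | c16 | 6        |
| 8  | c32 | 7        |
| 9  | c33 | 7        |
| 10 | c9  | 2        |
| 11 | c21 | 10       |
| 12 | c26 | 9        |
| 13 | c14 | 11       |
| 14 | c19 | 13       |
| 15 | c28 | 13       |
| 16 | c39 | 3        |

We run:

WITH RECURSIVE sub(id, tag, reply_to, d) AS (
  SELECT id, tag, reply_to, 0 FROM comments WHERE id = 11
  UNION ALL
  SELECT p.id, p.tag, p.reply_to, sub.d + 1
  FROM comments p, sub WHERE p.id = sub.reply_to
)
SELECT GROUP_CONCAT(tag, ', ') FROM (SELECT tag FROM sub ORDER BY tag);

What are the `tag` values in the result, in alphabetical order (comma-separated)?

c17, c21, c23, c9

Base: id=11 (c21), reply_to=10, d 0.
Iteration 1: join on id=10 -> c9 (id 10, reply_to=2, d 1).
Iteration 2: join on id=2 -> c17 (id 2, reply_to=1, d 2).
Iteration 3: join on id=1 -> c23 (id 1, reply_to=NULL, d 3).
Iteration 4: reply_to is NULL; no match; recursion stops.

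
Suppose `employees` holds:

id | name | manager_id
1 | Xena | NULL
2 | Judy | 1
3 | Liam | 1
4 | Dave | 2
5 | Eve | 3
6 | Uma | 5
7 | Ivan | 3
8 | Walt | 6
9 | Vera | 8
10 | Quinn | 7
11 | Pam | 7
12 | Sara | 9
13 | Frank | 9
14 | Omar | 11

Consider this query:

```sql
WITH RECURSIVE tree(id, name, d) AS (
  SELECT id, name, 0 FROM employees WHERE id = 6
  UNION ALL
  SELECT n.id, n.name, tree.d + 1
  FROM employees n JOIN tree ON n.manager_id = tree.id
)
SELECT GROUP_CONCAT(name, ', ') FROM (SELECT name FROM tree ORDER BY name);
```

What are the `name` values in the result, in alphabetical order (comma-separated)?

Frank, Sara, Uma, Vera, Walt

Base: id=6 (Uma) at d 0.
Iteration 1: rows with manager_id in {6} -> Walt (id 8, d 1).
Iteration 2: rows with manager_id in {8} -> Vera (id 9, d 2).
Iteration 3: rows with manager_id in {9} -> Sara (id 12, d 3), Frank (id 13, d 3).
Iteration 4: no rows with manager_id in {12,13}; recursion stops.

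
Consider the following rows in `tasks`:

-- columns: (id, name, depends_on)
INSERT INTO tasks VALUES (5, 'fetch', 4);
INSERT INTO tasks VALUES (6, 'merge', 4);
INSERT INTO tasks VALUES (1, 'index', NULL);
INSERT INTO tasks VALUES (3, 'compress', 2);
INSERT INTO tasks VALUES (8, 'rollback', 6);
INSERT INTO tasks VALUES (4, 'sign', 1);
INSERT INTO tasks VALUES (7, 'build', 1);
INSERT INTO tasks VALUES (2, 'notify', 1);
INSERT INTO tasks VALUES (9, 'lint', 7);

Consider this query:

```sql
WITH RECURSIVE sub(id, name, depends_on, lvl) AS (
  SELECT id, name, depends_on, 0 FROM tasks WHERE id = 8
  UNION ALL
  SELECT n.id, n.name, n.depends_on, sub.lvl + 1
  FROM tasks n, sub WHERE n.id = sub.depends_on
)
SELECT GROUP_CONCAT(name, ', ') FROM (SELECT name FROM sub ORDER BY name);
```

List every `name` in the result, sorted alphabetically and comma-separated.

index, merge, rollback, sign

Base: id=8 (rollback), depends_on=6, lvl 0.
Iteration 1: join on id=6 -> merge (id 6, depends_on=4, lvl 1).
Iteration 2: join on id=4 -> sign (id 4, depends_on=1, lvl 2).
Iteration 3: join on id=1 -> index (id 1, depends_on=NULL, lvl 3).
Iteration 4: depends_on is NULL; no match; recursion stops.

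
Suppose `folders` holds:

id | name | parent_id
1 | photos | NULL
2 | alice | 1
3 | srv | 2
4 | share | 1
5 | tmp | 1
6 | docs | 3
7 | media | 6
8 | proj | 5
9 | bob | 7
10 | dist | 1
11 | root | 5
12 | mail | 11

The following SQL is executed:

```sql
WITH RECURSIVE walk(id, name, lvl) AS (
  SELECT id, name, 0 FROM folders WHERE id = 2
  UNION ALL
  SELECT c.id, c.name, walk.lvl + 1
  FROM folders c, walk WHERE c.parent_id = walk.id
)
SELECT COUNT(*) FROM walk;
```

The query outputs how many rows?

Base: id=2 (alice) at lvl 0.
Iteration 1: rows with parent_id in {2} -> srv (id 3, lvl 1).
Iteration 2: rows with parent_id in {3} -> docs (id 6, lvl 2).
Iteration 3: rows with parent_id in {6} -> media (id 7, lvl 3).
Iteration 4: rows with parent_id in {7} -> bob (id 9, lvl 4).
Iteration 5: no rows with parent_id in {9}; recursion stops.
Total rows emitted: 5.

5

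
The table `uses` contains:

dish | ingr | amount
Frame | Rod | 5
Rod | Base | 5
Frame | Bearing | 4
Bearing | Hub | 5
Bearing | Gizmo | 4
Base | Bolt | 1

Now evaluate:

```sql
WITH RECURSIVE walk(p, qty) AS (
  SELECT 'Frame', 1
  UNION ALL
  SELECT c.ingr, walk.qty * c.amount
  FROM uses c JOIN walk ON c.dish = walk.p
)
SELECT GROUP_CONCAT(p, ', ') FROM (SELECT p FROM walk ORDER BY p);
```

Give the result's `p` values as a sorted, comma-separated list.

Base: (Frame, qty=1).
Iteration 1: components of {Frame} -> Bearing = 1*4 = 4, Rod = 1*5 = 5.
Iteration 2: components of {Bearing,Rod} -> Base = 5*5 = 25, Gizmo = 4*4 = 16, Hub = 4*5 = 20.
Iteration 3: components of {Base,Gizmo,Hub} -> Bolt = 25*1 = 25.
Iteration 4: no further components; recursion stops.

Base, Bearing, Bolt, Frame, Gizmo, Hub, Rod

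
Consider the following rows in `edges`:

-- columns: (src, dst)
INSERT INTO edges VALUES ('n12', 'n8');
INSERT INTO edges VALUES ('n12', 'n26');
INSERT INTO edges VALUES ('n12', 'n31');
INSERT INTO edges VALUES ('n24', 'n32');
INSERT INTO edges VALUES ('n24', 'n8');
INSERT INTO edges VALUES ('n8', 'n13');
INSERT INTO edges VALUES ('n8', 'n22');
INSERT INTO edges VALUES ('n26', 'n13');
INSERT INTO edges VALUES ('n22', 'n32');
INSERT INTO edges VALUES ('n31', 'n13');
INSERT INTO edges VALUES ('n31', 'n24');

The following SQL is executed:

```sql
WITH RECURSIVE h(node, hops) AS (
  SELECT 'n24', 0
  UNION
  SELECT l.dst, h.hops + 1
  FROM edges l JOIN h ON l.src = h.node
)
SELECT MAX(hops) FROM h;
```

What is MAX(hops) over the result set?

3

Base: (n24, hops=0).
Iteration 1: edges from {n24} -> (n32, hops=1), (n8, hops=1).
Iteration 2: edges from {n32,n8} -> (n13, hops=2), (n22, hops=2).
Iteration 3: edges from {n13,n22} -> (n32, hops=3).
Iteration 4: no outgoing edges from {n32}; recursion stops.
hops values: 0, 1, 1, 2, 2, 3; the maximum is 3.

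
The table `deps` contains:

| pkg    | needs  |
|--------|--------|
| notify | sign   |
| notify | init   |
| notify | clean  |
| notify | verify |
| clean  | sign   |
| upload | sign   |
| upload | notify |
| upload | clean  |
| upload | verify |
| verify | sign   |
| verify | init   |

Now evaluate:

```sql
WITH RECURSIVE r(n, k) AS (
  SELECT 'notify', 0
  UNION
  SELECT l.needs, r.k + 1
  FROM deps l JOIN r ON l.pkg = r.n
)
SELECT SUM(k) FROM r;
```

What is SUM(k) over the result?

Base: (notify, k=0).
Iteration 1: edges from {notify} -> (clean, k=1), (init, k=1), (sign, k=1), (verify, k=1).
Iteration 2: edges from {clean,init,sign,verify} -> (init, k=2), (sign, k=2). [UNION drops 1 duplicate row(s)]
Iteration 3: no outgoing edges from {init,sign}; recursion stops.
SUM(k) = 0 + 1 + 1 + 1 + 1 + 2 + 2 = 8.

8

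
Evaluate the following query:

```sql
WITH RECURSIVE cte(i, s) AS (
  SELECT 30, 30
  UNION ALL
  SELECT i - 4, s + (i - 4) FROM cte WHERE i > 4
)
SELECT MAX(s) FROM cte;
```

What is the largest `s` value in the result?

128

Base: i=30, s=30.
Iteration 1: 30 > 4 holds -> i = 30 - 4 = 26, s = 30 + 26 = 56.
Iteration 2: 26 > 4 holds -> i = 26 - 4 = 22, s = 56 + 22 = 78.
Iteration 3: 22 > 4 holds -> i = 22 - 4 = 18, s = 78 + 18 = 96.
Iteration 4: 18 > 4 holds -> i = 18 - 4 = 14, s = 96 + 14 = 110.
Iteration 5: 14 > 4 holds -> i = 14 - 4 = 10, s = 110 + 10 = 120.
Iteration 6: 10 > 4 holds -> i = 10 - 4 = 6, s = 120 + 6 = 126.
Iteration 7: 6 > 4 holds -> i = 6 - 4 = 2, s = 126 + 2 = 128.
Iteration 8: 2 > 4 fails; recursion stops.
s values: 30, 56, 78, 96, 110, 120, 126, 128; the maximum is 128.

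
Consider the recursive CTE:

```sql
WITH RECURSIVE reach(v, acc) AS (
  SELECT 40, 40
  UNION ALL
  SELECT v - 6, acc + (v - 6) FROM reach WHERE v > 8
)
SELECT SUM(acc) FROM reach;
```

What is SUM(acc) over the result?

Base: v=40, acc=40.
Iteration 1: 40 > 8 holds -> v = 40 - 6 = 34, acc = 40 + 34 = 74.
Iteration 2: 34 > 8 holds -> v = 34 - 6 = 28, acc = 74 + 28 = 102.
Iteration 3: 28 > 8 holds -> v = 28 - 6 = 22, acc = 102 + 22 = 124.
Iteration 4: 22 > 8 holds -> v = 22 - 6 = 16, acc = 124 + 16 = 140.
Iteration 5: 16 > 8 holds -> v = 16 - 6 = 10, acc = 140 + 10 = 150.
Iteration 6: 10 > 8 holds -> v = 10 - 6 = 4, acc = 150 + 4 = 154.
Iteration 7: 4 > 8 fails; recursion stops.
SUM(acc) = 40 + 74 + 102 + 124 + 140 + 150 + 154 = 784.

784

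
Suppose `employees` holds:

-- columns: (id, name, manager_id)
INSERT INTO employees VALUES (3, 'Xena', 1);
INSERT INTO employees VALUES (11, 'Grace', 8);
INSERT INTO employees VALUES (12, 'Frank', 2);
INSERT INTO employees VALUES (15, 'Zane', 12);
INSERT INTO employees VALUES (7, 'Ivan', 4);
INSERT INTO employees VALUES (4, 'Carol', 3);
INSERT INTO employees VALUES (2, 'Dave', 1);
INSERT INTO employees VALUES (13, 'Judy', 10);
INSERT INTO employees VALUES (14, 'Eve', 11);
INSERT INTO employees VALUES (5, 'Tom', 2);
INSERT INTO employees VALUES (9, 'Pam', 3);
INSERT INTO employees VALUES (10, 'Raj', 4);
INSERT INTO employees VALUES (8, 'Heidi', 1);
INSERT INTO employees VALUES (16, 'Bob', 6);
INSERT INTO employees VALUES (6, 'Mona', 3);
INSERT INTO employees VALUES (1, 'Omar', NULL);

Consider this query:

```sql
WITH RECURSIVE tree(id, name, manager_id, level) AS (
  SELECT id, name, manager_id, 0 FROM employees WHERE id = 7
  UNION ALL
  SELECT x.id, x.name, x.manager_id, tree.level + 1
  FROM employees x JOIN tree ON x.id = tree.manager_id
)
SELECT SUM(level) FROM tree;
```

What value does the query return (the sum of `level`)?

Base: id=7 (Ivan), manager_id=4, level 0.
Iteration 1: join on id=4 -> Carol (id 4, manager_id=3, level 1).
Iteration 2: join on id=3 -> Xena (id 3, manager_id=1, level 2).
Iteration 3: join on id=1 -> Omar (id 1, manager_id=NULL, level 3).
Iteration 4: manager_id is NULL; no match; recursion stops.
SUM(level) = 0 + 1 + 2 + 3 = 6.

6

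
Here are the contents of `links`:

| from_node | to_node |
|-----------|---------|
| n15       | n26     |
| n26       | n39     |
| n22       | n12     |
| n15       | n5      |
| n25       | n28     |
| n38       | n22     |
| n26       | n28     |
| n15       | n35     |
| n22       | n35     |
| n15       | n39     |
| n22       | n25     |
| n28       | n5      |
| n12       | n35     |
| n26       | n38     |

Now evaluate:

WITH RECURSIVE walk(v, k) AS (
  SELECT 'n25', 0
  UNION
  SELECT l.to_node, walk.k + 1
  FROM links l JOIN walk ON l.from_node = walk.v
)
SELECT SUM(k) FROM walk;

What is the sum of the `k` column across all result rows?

3

Base: (n25, k=0).
Iteration 1: edges from {n25} -> (n28, k=1).
Iteration 2: edges from {n28} -> (n5, k=2).
Iteration 3: no outgoing edges from {n5}; recursion stops.
SUM(k) = 0 + 1 + 2 = 3.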